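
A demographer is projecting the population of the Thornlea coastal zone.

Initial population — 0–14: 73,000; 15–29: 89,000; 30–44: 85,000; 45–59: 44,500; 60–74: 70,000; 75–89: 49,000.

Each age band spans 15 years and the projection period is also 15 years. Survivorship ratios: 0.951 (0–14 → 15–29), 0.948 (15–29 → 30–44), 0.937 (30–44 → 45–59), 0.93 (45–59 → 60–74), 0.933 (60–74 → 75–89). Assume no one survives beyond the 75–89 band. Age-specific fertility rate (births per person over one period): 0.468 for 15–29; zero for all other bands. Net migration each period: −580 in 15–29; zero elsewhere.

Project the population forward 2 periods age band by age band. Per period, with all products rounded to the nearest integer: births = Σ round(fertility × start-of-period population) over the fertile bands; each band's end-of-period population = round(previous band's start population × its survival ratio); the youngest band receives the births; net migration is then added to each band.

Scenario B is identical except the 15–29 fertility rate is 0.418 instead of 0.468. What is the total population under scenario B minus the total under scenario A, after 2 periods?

-7675

Numbering the bands 1..6 from youngest to oldest:
— Period 1 —
Births: 89000 * 0.468 = 41652
Band 2: 73000 * 0.951 = 69423
Band 3: 89000 * 0.948 = 84372
Band 4: 85000 * 0.937 = 79645
Band 5: 44500 * 0.93 = 41385
Band 6: 70000 * 0.933 = 65310
Net migration: Band 2 − 580 → 68843
Population now: 0–14=41652, 15–29=68843, 30–44=84372, 45–59=79645, 60–74=41385, 75–89=65310
— Period 2 —
Births: 68843 * 0.468 = 32219
Band 2: 41652 * 0.951 = 39611
Band 3: 68843 * 0.948 = 65263
Band 4: 84372 * 0.937 = 79057
Band 5: 79645 * 0.93 = 74070
Band 6: 41385 * 0.933 = 38612
Net migration: Band 2 − 580 → 39031
Population now: 0–14=32219, 15–29=39031, 30–44=65263, 45–59=79057, 60–74=74070, 75–89=38612
Scenario A total after 2 periods: 328252
Scenario B projection —
— Period 1 —
Births: 89000 * 0.418 = 37202
Band 2: 73000 * 0.951 = 69423
Band 3: 89000 * 0.948 = 84372
Band 4: 85000 * 0.937 = 79645
Band 5: 44500 * 0.93 = 41385
Band 6: 70000 * 0.933 = 65310
Net migration: Band 2 − 580 → 68843
Population now: 0–14=37202, 15–29=68843, 30–44=84372, 45–59=79645, 60–74=41385, 75–89=65310
— Period 2 —
Births: 68843 * 0.418 = 28776
Band 2: 37202 * 0.951 = 35379
Band 3: 68843 * 0.948 = 65263
Band 4: 84372 * 0.937 = 79057
Band 5: 79645 * 0.93 = 74070
Band 6: 41385 * 0.933 = 38612
Net migration: Band 2 − 580 → 34799
Population now: 0–14=28776, 15–29=34799, 30–44=65263, 45–59=79057, 60–74=74070, 75–89=38612
Scenario B total after 2 periods: 320577
Difference B − A = 320577 − 328252 = -7675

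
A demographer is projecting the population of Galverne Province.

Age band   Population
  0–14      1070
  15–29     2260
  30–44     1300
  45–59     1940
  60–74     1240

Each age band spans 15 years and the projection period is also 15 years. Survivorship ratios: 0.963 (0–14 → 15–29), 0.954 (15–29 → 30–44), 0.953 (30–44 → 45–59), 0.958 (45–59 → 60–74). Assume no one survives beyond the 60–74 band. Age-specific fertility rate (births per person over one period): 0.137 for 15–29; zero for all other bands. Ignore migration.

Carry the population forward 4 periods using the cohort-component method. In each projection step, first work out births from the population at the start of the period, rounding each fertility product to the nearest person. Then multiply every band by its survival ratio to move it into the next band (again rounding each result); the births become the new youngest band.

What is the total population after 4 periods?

1358

— Period 1 —
Births: 2260 * 0.137 = 310
15–29: 1070 * 0.963 = 1030
30–44: 2260 * 0.954 = 2156
45–59: 1300 * 0.953 = 1239
60–74: 1940 * 0.958 = 1859
Giving 310 / 1030 / 2156 / 1239 / 1859.
— Period 2 —
Births: 1030 * 0.137 = 141
15–29: 310 * 0.963 = 299
30–44: 1030 * 0.954 = 983
45–59: 2156 * 0.953 = 2055
60–74: 1239 * 0.958 = 1187
Giving 141 / 299 / 983 / 2055 / 1187.
— Period 3 —
Births: 299 * 0.137 = 41
15–29: 141 * 0.963 = 136
30–44: 299 * 0.954 = 285
45–59: 983 * 0.953 = 937
60–74: 2055 * 0.958 = 1969
Giving 41 / 136 / 285 / 937 / 1969.
— Period 4 —
Births: 136 * 0.137 = 19
15–29: 41 * 0.963 = 39
30–44: 136 * 0.954 = 130
45–59: 285 * 0.953 = 272
60–74: 937 * 0.958 = 898
Giving 19 / 39 / 130 / 272 / 898.
Total after period 4: 19 + 39 + 130 + 272 + 898 = 1358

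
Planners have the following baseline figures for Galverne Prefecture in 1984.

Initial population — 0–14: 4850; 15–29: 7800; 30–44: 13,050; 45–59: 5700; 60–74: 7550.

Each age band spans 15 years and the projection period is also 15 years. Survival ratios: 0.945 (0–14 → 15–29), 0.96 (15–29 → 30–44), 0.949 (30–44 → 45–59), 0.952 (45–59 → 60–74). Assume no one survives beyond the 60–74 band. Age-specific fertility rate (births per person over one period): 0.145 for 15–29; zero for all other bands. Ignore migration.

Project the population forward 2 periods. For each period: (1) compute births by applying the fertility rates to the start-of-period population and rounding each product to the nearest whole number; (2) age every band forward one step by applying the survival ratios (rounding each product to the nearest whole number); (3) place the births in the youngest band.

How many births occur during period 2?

665

Let band 1 be 0–14 through band 5 = 60–74.
— Period 1 —
Births: 7800 × 0.145 = 1131
Band 2: 4850 × 0.945 = 4583
Band 3: 7800 × 0.96 = 7488
Band 4: 13050 × 0.949 = 12384
Band 5: 5700 × 0.952 = 5426
→ [1131, 4583, 7488, 12384, 5426]
— Period 2 —
Births: 4583 × 0.145 = 665
Band 2: 1131 × 0.945 = 1069
Band 3: 4583 × 0.96 = 4400
Band 4: 7488 × 0.949 = 7106
Band 5: 12384 × 0.952 = 11790
→ [665, 1069, 4400, 7106, 11790]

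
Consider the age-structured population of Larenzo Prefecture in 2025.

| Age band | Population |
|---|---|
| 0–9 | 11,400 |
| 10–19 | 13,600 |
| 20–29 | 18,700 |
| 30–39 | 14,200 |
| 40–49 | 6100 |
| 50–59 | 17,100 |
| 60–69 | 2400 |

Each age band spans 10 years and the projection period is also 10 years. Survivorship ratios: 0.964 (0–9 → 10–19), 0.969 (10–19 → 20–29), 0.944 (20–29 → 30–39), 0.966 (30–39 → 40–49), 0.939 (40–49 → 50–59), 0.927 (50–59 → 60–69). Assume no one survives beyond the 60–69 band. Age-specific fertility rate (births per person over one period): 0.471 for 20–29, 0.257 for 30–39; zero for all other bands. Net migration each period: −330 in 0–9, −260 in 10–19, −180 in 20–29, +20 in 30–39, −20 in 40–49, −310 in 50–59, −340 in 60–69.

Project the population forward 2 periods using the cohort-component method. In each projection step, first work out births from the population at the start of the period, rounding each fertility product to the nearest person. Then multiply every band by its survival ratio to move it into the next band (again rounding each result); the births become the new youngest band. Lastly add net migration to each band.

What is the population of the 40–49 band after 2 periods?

17052

Period 1.
Births: 18700 * 0.471 = 8808  |  14200 * 0.257 = 3649 → total 12457
10–19: 11400 * 0.964 = 10990
20–29: 13600 * 0.969 = 13178
30–39: 18700 * 0.944 = 17653
40–49: 14200 * 0.966 = 13717
50–59: 6100 * 0.939 = 5728
60–69: 17100 * 0.927 = 15852
Net migration: 0–9 − 330 → 12127; 10–19 − 260 → 10730; 20–29 − 180 → 12998; 30–39 + 20 → 17673; 40–49 − 20 → 13697; 50–59 − 310 → 5418; 60–69 − 340 → 15512
→ [12127, 10730, 12998, 17673, 13697, 5418, 15512]
Period 2.
Births: 12998 * 0.471 = 6122  |  17673 * 0.257 = 4542 → total 10664
10–19: 12127 * 0.964 = 11690
20–29: 10730 * 0.969 = 10397
30–39: 12998 * 0.944 = 12270
40–49: 17673 * 0.966 = 17072
50–59: 13697 * 0.939 = 12861
60–69: 5418 * 0.927 = 5022
Net migration: 0–9 − 330 → 10334; 10–19 − 260 → 11430; 20–29 − 180 → 10217; 30–39 + 20 → 12290; 40–49 − 20 → 17052; 50–59 − 310 → 12551; 60–69 − 340 → 4682
→ [10334, 11430, 10217, 12290, 17052, 12551, 4682]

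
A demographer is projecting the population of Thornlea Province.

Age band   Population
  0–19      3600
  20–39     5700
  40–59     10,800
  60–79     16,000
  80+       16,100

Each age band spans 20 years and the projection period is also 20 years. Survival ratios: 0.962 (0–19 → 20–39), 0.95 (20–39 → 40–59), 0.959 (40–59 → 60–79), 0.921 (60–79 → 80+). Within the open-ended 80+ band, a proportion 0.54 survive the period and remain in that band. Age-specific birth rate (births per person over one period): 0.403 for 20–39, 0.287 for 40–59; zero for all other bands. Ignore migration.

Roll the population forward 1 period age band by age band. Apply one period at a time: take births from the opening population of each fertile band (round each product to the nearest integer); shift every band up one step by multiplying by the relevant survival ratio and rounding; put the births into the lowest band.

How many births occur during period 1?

5397

[period 1]
Births: 5700 * 0.403 = 2297 ; 10800 * 0.287 = 3100 ⇒ total 5397
20–39: 3600 * 0.962 = 3463
40–59: 5700 * 0.95 = 5415
60–79: 10800 * 0.959 = 10357
80+: 16000 * 0.921 + 16100 * 0.54 = 14736 + 8694 = 23430
End of period: [5397, 3463, 5415, 10357, 23430]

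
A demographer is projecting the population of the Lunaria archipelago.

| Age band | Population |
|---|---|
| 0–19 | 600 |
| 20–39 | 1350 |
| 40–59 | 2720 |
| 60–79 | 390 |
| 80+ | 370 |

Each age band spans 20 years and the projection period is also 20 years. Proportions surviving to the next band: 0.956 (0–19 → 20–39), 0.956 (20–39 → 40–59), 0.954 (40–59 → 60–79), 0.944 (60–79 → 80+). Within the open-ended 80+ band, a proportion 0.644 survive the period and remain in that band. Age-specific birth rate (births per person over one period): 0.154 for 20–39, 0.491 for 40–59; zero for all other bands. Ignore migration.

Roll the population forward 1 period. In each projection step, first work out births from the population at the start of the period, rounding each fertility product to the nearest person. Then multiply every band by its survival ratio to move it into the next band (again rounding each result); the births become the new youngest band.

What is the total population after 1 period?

6610

[period 1]
Births: 1350 * 0.154 = 208  |  2720 * 0.491 = 1336 ⇒ total 1544
20–39: 600 * 0.956 = 574
40–59: 1350 * 0.956 = 1291
60–79: 2720 * 0.954 = 2595
80+: 390 * 0.944 + 370 * 0.644 = 368 + 238 = 606
Giving 1544 / 574 / 1291 / 2595 / 606.
Total after period 1: 1544 + 574 + 1291 + 2595 + 606 = 6610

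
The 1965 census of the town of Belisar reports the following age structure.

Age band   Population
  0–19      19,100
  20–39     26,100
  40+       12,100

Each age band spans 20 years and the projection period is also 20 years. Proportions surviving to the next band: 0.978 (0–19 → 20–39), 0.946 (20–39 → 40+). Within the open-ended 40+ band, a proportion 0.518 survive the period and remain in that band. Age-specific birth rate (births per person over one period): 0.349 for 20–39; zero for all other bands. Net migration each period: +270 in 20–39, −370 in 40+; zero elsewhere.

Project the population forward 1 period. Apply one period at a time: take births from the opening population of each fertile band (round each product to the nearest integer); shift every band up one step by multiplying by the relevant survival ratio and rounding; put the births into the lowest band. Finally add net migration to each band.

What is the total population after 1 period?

58648

— Period 1 —
Births: 26100 * 0.349 = 9109
20–39: 19100 * 0.978 = 18680
40+: 26100 * 0.946 + 12100 * 0.518 = 24691 + 6268 = 30959
Net migration: 20–39 + 270 → 18950; 40+ − 370 → 30589
Giving 9109 / 18950 / 30589.
Total after period 1: 9109 + 18950 + 30589 = 58648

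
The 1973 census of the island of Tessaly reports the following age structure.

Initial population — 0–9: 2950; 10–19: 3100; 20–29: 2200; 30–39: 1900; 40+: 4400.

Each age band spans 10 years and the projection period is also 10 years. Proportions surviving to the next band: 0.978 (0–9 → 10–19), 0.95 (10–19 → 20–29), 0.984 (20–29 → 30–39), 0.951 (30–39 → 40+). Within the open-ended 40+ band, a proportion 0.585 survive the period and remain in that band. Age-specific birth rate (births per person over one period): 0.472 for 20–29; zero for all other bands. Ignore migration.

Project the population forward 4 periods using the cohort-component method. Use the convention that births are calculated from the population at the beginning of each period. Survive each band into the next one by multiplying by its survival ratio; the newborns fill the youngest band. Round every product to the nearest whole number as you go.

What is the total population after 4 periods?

Let group 1 be 0–9 through group 5 = 40+.
— Period 1 —
Births: 2200 × 0.472 = 1038
Group 2: 2950 × 0.978 = 2885
Group 3: 3100 × 0.95 = 2945
Group 4: 2200 × 0.984 = 2165
Group 5: 1900 × 0.951 + 4400 × 0.585 = 1807 + 2574 = 4381
Population now: 0–9=1038, 10–19=2885, 20–29=2945, 30–39=2165, 40+=4381
— Period 2 —
Births: 2945 × 0.472 = 1390
Group 2: 1038 × 0.978 = 1015
Group 3: 2885 × 0.95 = 2741
Group 4: 2945 × 0.984 = 2898
Group 5: 2165 × 0.951 + 4381 × 0.585 = 2059 + 2563 = 4622
Population now: 0–9=1390, 10–19=1015, 20–29=2741, 30–39=2898, 40+=4622
— Period 3 —
Births: 2741 × 0.472 = 1294
Group 2: 1390 × 0.978 = 1359
Group 3: 1015 × 0.95 = 964
Group 4: 2741 × 0.984 = 2697
Group 5: 2898 × 0.951 + 4622 × 0.585 = 2756 + 2704 = 5460
Population now: 0–9=1294, 10–19=1359, 20–29=964, 30–39=2697, 40+=5460
— Period 4 —
Births: 964 × 0.472 = 455
Group 2: 1294 × 0.978 = 1266
Group 3: 1359 × 0.95 = 1291
Group 4: 964 × 0.984 = 949
Group 5: 2697 × 0.951 + 5460 × 0.585 = 2565 + 3194 = 5759
Population now: 0–9=455, 10–19=1266, 20–29=1291, 30–39=949, 40+=5759
Total after period 4: 455 + 1266 + 1291 + 949 + 5759 = 9720

9720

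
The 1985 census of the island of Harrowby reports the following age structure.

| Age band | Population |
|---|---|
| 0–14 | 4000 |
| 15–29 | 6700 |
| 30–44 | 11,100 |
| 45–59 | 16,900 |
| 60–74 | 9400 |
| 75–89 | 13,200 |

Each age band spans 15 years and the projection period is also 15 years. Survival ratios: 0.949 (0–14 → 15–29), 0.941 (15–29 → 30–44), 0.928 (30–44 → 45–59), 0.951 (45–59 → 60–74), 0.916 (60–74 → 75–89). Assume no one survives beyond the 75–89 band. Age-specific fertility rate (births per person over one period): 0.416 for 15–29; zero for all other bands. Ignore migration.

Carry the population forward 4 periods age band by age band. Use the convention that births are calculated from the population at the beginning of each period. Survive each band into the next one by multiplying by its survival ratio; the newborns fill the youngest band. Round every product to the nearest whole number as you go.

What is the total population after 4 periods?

13637

Period 1.
Births: 6700 * 0.416 = 2787
15–29: 4000 * 0.949 = 3796
30–44: 6700 * 0.941 = 6305
45–59: 11100 * 0.928 = 10301
60–74: 16900 * 0.951 = 16072
75–89: 9400 * 0.916 = 8610
End of period: [2787, 3796, 6305, 10301, 16072, 8610]
Period 2.
Births: 3796 * 0.416 = 1579
15–29: 2787 * 0.949 = 2645
30–44: 3796 * 0.941 = 3572
45–59: 6305 * 0.928 = 5851
60–74: 10301 * 0.951 = 9796
75–89: 16072 * 0.916 = 14722
End of period: [1579, 2645, 3572, 5851, 9796, 14722]
Period 3.
Births: 2645 * 0.416 = 1100
15–29: 1579 * 0.949 = 1498
30–44: 2645 * 0.941 = 2489
45–59: 3572 * 0.928 = 3315
60–74: 5851 * 0.951 = 5564
75–89: 9796 * 0.916 = 8973
End of period: [1100, 1498, 2489, 3315, 5564, 8973]
Period 4.
Births: 1498 * 0.416 = 623
15–29: 1100 * 0.949 = 1044
30–44: 1498 * 0.941 = 1410
45–59: 2489 * 0.928 = 2310
60–74: 3315 * 0.951 = 3153
75–89: 5564 * 0.916 = 5097
End of period: [623, 1044, 1410, 2310, 3153, 5097]
Total after period 4: 623 + 1044 + 1410 + 2310 + 3153 + 5097 = 13637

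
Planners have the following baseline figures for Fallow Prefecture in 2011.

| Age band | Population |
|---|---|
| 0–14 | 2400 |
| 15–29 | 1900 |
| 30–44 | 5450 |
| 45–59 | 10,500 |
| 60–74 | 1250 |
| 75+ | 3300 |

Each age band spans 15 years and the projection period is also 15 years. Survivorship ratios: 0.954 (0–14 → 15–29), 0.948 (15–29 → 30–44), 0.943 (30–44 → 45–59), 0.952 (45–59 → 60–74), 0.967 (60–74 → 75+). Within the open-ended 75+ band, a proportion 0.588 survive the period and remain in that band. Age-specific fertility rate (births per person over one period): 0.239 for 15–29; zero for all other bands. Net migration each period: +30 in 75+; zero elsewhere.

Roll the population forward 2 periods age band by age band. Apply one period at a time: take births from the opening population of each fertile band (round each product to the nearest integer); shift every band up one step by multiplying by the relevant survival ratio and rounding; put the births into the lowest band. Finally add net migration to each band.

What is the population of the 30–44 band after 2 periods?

Call the bands 1 to 6, youngest first.
— Period 1 —
Births: 1900 * 0.239 = 454
Band 2: 2400 * 0.954 = 2290
Band 3: 1900 * 0.948 = 1801
Band 4: 5450 * 0.943 = 5139
Band 5: 10500 * 0.952 = 9996
Band 6: 1250 * 0.967 + 3300 * 0.588 = 1209 + 1940 = 3149
Net migration: Band 6 + 30 → 3179
Giving 454 / 2290 / 1801 / 5139 / 9996 / 3179.
— Period 2 —
Births: 2290 * 0.239 = 547
Band 2: 454 * 0.954 = 433
Band 3: 2290 * 0.948 = 2171
Band 4: 1801 * 0.943 = 1698
Band 5: 5139 * 0.952 = 4892
Band 6: 9996 * 0.967 + 3179 * 0.588 = 9666 + 1869 = 11535
Net migration: Band 6 + 30 → 11565
Giving 547 / 433 / 2171 / 1698 / 4892 / 11565.

2171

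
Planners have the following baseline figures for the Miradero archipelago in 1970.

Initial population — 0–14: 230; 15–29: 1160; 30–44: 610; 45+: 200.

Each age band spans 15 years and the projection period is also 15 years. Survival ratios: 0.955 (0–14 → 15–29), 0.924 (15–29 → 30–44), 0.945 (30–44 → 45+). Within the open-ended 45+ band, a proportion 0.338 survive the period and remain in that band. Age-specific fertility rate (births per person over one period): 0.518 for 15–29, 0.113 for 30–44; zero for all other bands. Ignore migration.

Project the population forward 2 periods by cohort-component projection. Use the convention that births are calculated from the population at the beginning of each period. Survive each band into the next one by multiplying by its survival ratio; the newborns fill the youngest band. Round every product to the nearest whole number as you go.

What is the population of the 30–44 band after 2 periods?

203

(Bands numbered youngest = 1 to oldest = 4.)
Period 1.
Births: 1160 × 0.518 = 601, 610 × 0.113 = 69 ⇒ total 670
Band 2: 230 × 0.955 = 220
Band 3: 1160 × 0.924 = 1072
Band 4: 610 × 0.945 + 200 × 0.338 = 576 + 68 = 644
End of period: [670, 220, 1072, 644]
Period 2.
Births: 220 × 0.518 = 114, 1072 × 0.113 = 121 ⇒ total 235
Band 2: 670 × 0.955 = 640
Band 3: 220 × 0.924 = 203
Band 4: 1072 × 0.945 + 644 × 0.338 = 1013 + 218 = 1231
End of period: [235, 640, 203, 1231]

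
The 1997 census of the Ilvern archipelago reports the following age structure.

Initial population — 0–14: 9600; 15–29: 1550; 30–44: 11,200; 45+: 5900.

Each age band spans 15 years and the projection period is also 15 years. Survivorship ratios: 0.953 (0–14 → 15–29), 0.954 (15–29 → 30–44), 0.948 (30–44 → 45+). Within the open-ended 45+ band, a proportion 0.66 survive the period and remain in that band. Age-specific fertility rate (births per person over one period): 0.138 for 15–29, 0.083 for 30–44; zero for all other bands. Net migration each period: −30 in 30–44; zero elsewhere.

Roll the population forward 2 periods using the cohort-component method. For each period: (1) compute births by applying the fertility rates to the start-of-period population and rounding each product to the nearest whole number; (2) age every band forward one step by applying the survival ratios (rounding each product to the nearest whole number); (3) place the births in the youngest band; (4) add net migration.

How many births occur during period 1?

Call the bands 1 to 4, youngest first.
— Period 1 —
Births: 1550 × 0.138 = 214 ; 11200 × 0.083 = 930 ⇒ total 1144
Band 2: 9600 × 0.953 = 9149
Band 3: 1550 × 0.954 = 1479
Band 4: 11200 × 0.948 + 5900 × 0.66 = 10618 + 3894 = 14512
Net migration: Band 3 − 30 → 1449
Giving 1144 / 9149 / 1449 / 14512.

1144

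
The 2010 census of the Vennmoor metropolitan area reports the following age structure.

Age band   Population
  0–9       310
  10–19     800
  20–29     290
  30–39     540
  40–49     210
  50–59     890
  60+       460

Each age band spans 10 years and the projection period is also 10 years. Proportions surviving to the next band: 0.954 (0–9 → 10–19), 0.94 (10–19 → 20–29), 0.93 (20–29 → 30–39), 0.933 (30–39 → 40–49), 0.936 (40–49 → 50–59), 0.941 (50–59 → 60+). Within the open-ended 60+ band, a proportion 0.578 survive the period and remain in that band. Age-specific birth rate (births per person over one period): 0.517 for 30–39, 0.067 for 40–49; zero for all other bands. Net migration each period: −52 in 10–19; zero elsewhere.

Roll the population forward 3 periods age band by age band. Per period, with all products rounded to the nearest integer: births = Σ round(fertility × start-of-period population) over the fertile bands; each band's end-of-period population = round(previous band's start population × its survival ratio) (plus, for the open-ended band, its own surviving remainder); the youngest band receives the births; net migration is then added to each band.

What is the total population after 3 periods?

(Groups numbered youngest = 1 to oldest = 7.)
[period 1]
Births: 540 × 0.517 = 279 ; 210 × 0.067 = 14 ⇒ total 293
Group 2: 310 × 0.954 = 296
Group 3: 800 × 0.94 = 752
Group 4: 290 × 0.93 = 270
Group 5: 540 × 0.933 = 504
Group 6: 210 × 0.936 = 197
Group 7: 890 × 0.941 + 460 × 0.578 = 837 + 266 = 1103
Net migration: Group 2 − 52 → 244
Giving 293 / 244 / 752 / 270 / 504 / 197 / 1103.
[period 2]
Births: 270 × 0.517 = 140 ; 504 × 0.067 = 34 ⇒ total 174
Group 2: 293 × 0.954 = 280
Group 3: 244 × 0.94 = 229
Group 4: 752 × 0.93 = 699
Group 5: 270 × 0.933 = 252
Group 6: 504 × 0.936 = 472
Group 7: 197 × 0.941 + 1103 × 0.578 = 185 + 638 = 823
Net migration: Group 2 − 52 → 228
Giving 174 / 228 / 229 / 699 / 252 / 472 / 823.
[period 3]
Births: 699 × 0.517 = 361 ; 252 × 0.067 = 17 ⇒ total 378
Group 2: 174 × 0.954 = 166
Group 3: 228 × 0.94 = 214
Group 4: 229 × 0.93 = 213
Group 5: 699 × 0.933 = 652
Group 6: 252 × 0.936 = 236
Group 7: 472 × 0.941 + 823 × 0.578 = 444 + 476 = 920
Net migration: Group 2 − 52 → 114
Giving 378 / 114 / 214 / 213 / 652 / 236 / 920.
Total after period 3: 378 + 114 + 214 + 213 + 652 + 236 + 920 = 2727

2727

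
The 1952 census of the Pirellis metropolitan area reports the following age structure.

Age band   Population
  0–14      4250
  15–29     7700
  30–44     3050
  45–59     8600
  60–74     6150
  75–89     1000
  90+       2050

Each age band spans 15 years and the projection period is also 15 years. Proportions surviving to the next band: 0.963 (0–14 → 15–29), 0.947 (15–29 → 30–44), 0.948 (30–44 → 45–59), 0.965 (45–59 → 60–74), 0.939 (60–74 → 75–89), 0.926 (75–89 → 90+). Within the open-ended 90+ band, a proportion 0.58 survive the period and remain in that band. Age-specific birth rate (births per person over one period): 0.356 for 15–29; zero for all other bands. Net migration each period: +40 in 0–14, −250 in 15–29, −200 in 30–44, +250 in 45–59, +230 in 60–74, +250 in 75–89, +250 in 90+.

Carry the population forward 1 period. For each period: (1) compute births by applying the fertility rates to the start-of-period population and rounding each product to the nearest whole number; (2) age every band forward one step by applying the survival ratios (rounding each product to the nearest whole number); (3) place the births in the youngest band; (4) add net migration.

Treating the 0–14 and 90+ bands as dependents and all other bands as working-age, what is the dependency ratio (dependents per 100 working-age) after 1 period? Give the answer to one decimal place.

18.0

Numbering the groups 1..7 from youngest to oldest:
[period 1]
Births: 7700 × 0.356 = 2741
Group 2: 4250 × 0.963 = 4093
Group 3: 7700 × 0.947 = 7292
Group 4: 3050 × 0.948 = 2891
Group 5: 8600 × 0.965 = 8299
Group 6: 6150 × 0.939 = 5775
Group 7: 1000 × 0.926 + 2050 × 0.58 = 926 + 1189 = 2115
Net migration: Group 1 + 40 → 2781; Group 2 − 250 → 3843; Group 3 − 200 → 7092; Group 4 + 250 → 3141; Group 5 + 230 → 8529; Group 6 + 250 → 6025; Group 7 + 250 → 2365
→ [2781, 3843, 7092, 3141, 8529, 6025, 2365]
Dependents (band 0–14 + band 90+) = 2781 + 2365 = 5146; working-age = 28630; ratio = 5146/28630 × 100 = 18.0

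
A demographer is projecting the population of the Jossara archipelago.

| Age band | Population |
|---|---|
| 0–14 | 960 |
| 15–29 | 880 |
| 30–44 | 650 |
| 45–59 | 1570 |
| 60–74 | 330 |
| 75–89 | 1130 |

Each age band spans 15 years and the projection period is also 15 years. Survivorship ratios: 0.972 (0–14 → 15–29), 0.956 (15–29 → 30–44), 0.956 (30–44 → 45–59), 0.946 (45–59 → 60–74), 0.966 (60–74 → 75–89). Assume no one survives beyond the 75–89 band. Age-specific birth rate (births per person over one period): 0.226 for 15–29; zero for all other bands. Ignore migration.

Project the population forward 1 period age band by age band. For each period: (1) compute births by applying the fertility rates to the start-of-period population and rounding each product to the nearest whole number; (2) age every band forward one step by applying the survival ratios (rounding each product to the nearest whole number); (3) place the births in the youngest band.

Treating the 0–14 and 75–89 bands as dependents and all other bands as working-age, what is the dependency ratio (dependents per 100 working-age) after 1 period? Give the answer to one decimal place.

Call the bands 1 to 6, youngest first.
After projecting period 1:
Births: 880 × 0.226 = 199
Band 2: 960 × 0.972 = 933
Band 3: 880 × 0.956 = 841
Band 4: 650 × 0.956 = 621
Band 5: 1570 × 0.946 = 1485
Band 6: 330 × 0.966 = 319
Giving 199 / 933 / 841 / 621 / 1485 / 319.
Dependents (band 0–14 + band 75–89) = 199 + 319 = 518; working-age = 3880; ratio = 518/3880 × 100 = 13.4

13.4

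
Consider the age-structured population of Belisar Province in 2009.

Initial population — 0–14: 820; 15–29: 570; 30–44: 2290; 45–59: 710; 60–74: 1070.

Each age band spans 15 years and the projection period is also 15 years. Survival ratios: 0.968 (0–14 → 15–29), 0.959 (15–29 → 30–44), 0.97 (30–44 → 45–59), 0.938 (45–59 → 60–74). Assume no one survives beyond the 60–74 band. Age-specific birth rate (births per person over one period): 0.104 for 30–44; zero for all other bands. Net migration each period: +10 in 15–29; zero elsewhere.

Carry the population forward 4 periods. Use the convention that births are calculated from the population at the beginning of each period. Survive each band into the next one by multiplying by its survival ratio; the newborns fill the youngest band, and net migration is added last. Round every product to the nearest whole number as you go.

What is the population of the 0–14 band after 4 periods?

24

Numbering the bands 1..5 from youngest to oldest:
Period 1:
Births: 2290 * 0.104 = 238
Band 2: 820 * 0.968 = 794
Band 3: 570 * 0.959 = 547
Band 4: 2290 * 0.97 = 2221
Band 5: 710 * 0.938 = 666
Net migration: Band 2 + 10 → 804
Population now: 0–14=238, 15–29=804, 30–44=547, 45–59=2221, 60–74=666
Period 2:
Births: 547 * 0.104 = 57
Band 2: 238 * 0.968 = 230
Band 3: 804 * 0.959 = 771
Band 4: 547 * 0.97 = 531
Band 5: 2221 * 0.938 = 2083
Net migration: Band 2 + 10 → 240
Population now: 0–14=57, 15–29=240, 30–44=771, 45–59=531, 60–74=2083
Period 3:
Births: 771 * 0.104 = 80
Band 2: 57 * 0.968 = 55
Band 3: 240 * 0.959 = 230
Band 4: 771 * 0.97 = 748
Band 5: 531 * 0.938 = 498
Net migration: Band 2 + 10 → 65
Population now: 0–14=80, 15–29=65, 30–44=230, 45–59=748, 60–74=498
Period 4:
Births: 230 * 0.104 = 24
Band 2: 80 * 0.968 = 77
Band 3: 65 * 0.959 = 62
Band 4: 230 * 0.97 = 223
Band 5: 748 * 0.938 = 702
Net migration: Band 2 + 10 → 87
Population now: 0–14=24, 15–29=87, 30–44=62, 45–59=223, 60–74=702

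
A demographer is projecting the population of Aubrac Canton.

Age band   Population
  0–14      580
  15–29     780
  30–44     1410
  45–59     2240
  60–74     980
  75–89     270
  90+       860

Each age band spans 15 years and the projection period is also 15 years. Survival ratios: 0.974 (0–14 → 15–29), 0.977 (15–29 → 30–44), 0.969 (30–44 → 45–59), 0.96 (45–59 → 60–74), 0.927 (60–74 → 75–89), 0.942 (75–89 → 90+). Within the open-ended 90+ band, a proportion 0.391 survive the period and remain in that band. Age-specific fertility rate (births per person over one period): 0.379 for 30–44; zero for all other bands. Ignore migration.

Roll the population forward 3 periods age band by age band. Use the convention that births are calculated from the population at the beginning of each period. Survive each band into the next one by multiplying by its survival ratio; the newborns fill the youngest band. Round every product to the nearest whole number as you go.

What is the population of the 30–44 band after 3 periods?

Period 1.
Births: 1410 × 0.379 = 534
15–29: 580 × 0.974 = 565
30–44: 780 × 0.977 = 762
45–59: 1410 × 0.969 = 1366
60–74: 2240 × 0.96 = 2150
75–89: 980 × 0.927 = 908
90+: 270 × 0.942 + 860 × 0.391 = 254 + 336 = 590
End of period: [534, 565, 762, 1366, 2150, 908, 590]
Period 2.
Births: 762 × 0.379 = 289
15–29: 534 × 0.974 = 520
30–44: 565 × 0.977 = 552
45–59: 762 × 0.969 = 738
60–74: 1366 × 0.96 = 1311
75–89: 2150 × 0.927 = 1993
90+: 908 × 0.942 + 590 × 0.391 = 855 + 231 = 1086
End of period: [289, 520, 552, 738, 1311, 1993, 1086]
Period 3.
Births: 552 × 0.379 = 209
15–29: 289 × 0.974 = 281
30–44: 520 × 0.977 = 508
45–59: 552 × 0.969 = 535
60–74: 738 × 0.96 = 708
75–89: 1311 × 0.927 = 1215
90+: 1993 × 0.942 + 1086 × 0.391 = 1877 + 425 = 2302
End of period: [209, 281, 508, 535, 708, 1215, 2302]

508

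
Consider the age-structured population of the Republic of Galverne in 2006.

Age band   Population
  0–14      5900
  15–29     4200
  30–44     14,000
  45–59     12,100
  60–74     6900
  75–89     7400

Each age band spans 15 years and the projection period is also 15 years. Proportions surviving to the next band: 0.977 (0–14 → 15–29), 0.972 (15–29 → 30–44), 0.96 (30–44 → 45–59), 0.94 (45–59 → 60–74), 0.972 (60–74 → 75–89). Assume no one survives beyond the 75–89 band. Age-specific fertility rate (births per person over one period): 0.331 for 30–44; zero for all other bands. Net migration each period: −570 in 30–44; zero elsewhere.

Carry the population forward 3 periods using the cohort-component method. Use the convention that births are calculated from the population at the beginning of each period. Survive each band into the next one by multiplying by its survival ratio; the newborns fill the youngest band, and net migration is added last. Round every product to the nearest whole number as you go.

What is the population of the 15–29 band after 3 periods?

1135

Numbering the groups 1..6 from youngest to oldest:
Period 1:
Births: 14000 × 0.331 = 4634
Group 2: 5900 × 0.977 = 5764
Group 3: 4200 × 0.972 = 4082
Group 4: 14000 × 0.96 = 13440
Group 5: 12100 × 0.94 = 11374
Group 6: 6900 × 0.972 = 6707
Net migration: Group 3 − 570 → 3512
→ [4634, 5764, 3512, 13440, 11374, 6707]
Period 2:
Births: 3512 × 0.331 = 1162
Group 2: 4634 × 0.977 = 4527
Group 3: 5764 × 0.972 = 5603
Group 4: 3512 × 0.96 = 3372
Group 5: 13440 × 0.94 = 12634
Group 6: 11374 × 0.972 = 11056
Net migration: Group 3 − 570 → 5033
→ [1162, 4527, 5033, 3372, 12634, 11056]
Period 3:
Births: 5033 × 0.331 = 1666
Group 2: 1162 × 0.977 = 1135
Group 3: 4527 × 0.972 = 4400
Group 4: 5033 × 0.96 = 4832
Group 5: 3372 × 0.94 = 3170
Group 6: 12634 × 0.972 = 12280
Net migration: Group 3 − 570 → 3830
→ [1666, 1135, 3830, 4832, 3170, 12280]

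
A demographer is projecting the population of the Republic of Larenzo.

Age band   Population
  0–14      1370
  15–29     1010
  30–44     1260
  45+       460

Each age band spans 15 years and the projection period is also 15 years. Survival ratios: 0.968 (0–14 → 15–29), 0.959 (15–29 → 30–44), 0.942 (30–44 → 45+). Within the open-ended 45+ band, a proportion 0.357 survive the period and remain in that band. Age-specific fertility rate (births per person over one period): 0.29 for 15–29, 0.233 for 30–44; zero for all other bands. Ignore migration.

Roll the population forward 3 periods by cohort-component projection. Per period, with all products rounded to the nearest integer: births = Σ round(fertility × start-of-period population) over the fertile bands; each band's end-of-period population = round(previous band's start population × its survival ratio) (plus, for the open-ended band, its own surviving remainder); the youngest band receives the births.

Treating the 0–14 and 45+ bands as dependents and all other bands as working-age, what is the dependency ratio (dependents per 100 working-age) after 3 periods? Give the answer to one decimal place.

Call the groups 1 to 4, youngest first.
— Period 1 —
Births: 1010 * 0.29 = 293, 1260 * 0.233 = 294 → 587
Group 2: 1370 * 0.968 = 1326
Group 3: 1010 * 0.959 = 969
Group 4: 1260 * 0.942 + 460 * 0.357 = 1187 + 164 = 1351
→ [587, 1326, 969, 1351]
— Period 2 —
Births: 1326 * 0.29 = 385, 969 * 0.233 = 226 → 611
Group 2: 587 * 0.968 = 568
Group 3: 1326 * 0.959 = 1272
Group 4: 969 * 0.942 + 1351 * 0.357 = 913 + 482 = 1395
→ [611, 568, 1272, 1395]
— Period 3 —
Births: 568 * 0.29 = 165, 1272 * 0.233 = 296 → 461
Group 2: 611 * 0.968 = 591
Group 3: 568 * 0.959 = 545
Group 4: 1272 * 0.942 + 1395 * 0.357 = 1198 + 498 = 1696
→ [461, 591, 545, 1696]
Dependents (band 0–14 + band 45+) = 461 + 1696 = 2157; working-age = 1136; ratio = 2157/1136 × 100 = 189.9

189.9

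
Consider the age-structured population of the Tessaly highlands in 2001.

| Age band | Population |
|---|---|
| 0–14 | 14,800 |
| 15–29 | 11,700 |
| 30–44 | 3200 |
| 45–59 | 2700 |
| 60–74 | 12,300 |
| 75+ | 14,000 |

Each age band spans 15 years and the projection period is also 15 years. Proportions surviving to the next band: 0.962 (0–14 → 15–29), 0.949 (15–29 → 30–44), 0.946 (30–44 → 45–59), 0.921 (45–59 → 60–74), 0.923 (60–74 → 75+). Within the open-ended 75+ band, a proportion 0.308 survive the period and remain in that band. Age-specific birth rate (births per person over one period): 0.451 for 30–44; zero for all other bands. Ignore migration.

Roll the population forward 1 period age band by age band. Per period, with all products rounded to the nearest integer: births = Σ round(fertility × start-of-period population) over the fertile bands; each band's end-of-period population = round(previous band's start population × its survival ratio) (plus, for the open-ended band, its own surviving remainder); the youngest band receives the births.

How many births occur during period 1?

1443

— Period 1 —
Births: 3200 * 0.451 = 1443
15–29: 14800 * 0.962 = 14238
30–44: 11700 * 0.949 = 11103
45–59: 3200 * 0.946 = 3027
60–74: 2700 * 0.921 = 2487
75+: 12300 * 0.923 + 14000 * 0.308 = 11353 + 4312 = 15665
End of period: [1443, 14238, 11103, 3027, 2487, 15665]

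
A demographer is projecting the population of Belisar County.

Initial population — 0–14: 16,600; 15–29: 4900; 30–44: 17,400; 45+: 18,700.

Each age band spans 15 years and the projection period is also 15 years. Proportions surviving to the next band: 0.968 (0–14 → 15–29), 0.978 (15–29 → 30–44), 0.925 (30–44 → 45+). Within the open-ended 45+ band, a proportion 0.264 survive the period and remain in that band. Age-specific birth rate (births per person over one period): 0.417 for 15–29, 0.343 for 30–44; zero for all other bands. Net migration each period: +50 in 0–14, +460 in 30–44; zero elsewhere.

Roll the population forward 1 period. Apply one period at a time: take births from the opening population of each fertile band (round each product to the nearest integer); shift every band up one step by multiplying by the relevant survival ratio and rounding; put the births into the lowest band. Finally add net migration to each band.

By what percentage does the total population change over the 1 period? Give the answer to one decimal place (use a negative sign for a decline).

Period 1.
Births: 4900 × 0.417 = 2043 ; 17400 × 0.343 = 5968 → 8011
15–29: 16600 × 0.968 = 16069
30–44: 4900 × 0.978 = 4792
45+: 17400 × 0.925 + 18700 × 0.264 = 16095 + 4937 = 21032
Net migration: 0–14 + 50 → 8061; 30–44 + 460 → 5252
Giving 8061 / 16069 / 5252 / 21032.
Total: 57600 → 50414; change = -7186; percentage change = -12.5%

-12.5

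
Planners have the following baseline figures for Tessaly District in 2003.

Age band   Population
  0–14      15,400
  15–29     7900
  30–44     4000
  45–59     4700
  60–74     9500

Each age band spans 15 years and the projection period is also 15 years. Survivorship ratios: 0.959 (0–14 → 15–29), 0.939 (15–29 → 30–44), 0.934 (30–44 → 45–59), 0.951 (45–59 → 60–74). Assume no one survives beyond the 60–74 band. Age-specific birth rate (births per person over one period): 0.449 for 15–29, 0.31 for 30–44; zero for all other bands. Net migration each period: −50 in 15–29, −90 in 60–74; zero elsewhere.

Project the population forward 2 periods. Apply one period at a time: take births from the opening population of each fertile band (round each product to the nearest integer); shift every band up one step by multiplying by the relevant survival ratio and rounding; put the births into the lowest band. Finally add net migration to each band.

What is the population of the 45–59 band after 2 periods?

6928

Let group 1 be 0–14 through group 5 = 60–74.
Period 1:
Births: 7900 × 0.449 = 3547 ; 4000 × 0.31 = 1240 → 4787
Group 2: 15400 × 0.959 = 14769
Group 3: 7900 × 0.939 = 7418
Group 4: 4000 × 0.934 = 3736
Group 5: 4700 × 0.951 = 4470
Net migration: Group 2 − 50 → 14719; Group 5 − 90 → 4380
→ [4787, 14719, 7418, 3736, 4380]
Period 2:
Births: 14719 × 0.449 = 6609 ; 7418 × 0.31 = 2300 → 8909
Group 2: 4787 × 0.959 = 4591
Group 3: 14719 × 0.939 = 13821
Group 4: 7418 × 0.934 = 6928
Group 5: 3736 × 0.951 = 3553
Net migration: Group 2 − 50 → 4541; Group 5 − 90 → 3463
→ [8909, 4541, 13821, 6928, 3463]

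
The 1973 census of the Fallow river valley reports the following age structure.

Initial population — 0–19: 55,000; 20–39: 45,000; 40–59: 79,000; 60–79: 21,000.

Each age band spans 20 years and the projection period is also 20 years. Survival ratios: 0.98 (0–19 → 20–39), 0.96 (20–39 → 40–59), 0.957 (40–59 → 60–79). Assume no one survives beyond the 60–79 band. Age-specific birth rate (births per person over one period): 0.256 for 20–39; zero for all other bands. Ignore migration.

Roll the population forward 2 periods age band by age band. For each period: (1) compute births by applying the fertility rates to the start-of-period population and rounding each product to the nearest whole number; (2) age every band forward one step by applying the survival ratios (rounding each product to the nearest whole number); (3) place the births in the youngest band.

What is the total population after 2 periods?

Let group 1 be 0–19 through group 4 = 60–79.
— Period 1 —
Births: 45000 × 0.256 = 11520
Group 2: 55000 × 0.98 = 53900
Group 3: 45000 × 0.96 = 43200
Group 4: 79000 × 0.957 = 75603
Population now: 0–19=11520, 20–39=53900, 40–59=43200, 60–79=75603
— Period 2 —
Births: 53900 × 0.256 = 13798
Group 2: 11520 × 0.98 = 11290
Group 3: 53900 × 0.96 = 51744
Group 4: 43200 × 0.957 = 41342
Population now: 0–19=13798, 20–39=11290, 40–59=51744, 60–79=41342
Total after period 2: 13798 + 11290 + 51744 + 41342 = 118174

118174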